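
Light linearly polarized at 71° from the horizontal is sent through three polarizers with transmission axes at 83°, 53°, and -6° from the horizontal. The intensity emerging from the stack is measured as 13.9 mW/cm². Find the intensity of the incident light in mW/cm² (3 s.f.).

By Malus's law, I₁ = I₀ cos²(83° − 71°) = I₀ cos²(12°) = 0.9568 I₀.
I₂ = I₁ cos²(53° − 83°) = 0.9568 I₀ · cos²(30°) = 0.7176 I₀.
I₃ = I₂ cos²(-6° − 53°) = 0.7176 I₀ · cos²(59°) = 0.1903 I₀.
So 13.9 mW/cm² = 0.1903 I₀, giving I₀ = 13.9/0.1903 = 73.02 mW/cm².

I₀ ≈ 73.0 mW/cm²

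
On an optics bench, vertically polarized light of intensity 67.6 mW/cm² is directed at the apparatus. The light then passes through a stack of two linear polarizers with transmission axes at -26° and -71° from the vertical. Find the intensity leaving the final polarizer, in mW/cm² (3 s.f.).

I ≈ 27.3 mW/cm²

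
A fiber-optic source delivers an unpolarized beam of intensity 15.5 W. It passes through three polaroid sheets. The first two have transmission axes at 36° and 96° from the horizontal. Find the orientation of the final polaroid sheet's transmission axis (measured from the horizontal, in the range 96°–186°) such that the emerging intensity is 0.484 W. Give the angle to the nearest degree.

θ ≈ 156°

Unpolarized light through the first polarizer → I₁ = ½ I₀, now polarized at 36°.
I₂ = I₁ cos²(96° − 36°) = 0.5 I₀ · cos²(60°) = 0.125 I₀.
Target fraction: 0.484 / 15.5 W = 0.03123 of I₀.
Need I₃/I₀ = 0.03123, so cos²(θ − 96°) = 0.03123 / 0.125 = 0.2498.
θ − 96° = arccos(√0.2498) = 60.0°, giving θ ≈ 96 + 60.0 = 156.0°.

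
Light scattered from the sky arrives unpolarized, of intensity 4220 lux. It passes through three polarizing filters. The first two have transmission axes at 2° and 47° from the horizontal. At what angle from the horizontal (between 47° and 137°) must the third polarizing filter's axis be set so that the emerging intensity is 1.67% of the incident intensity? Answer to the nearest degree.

θ ≈ 122°

Unpolarized light through the first polarizer → I₁ = ½ I₀, now polarized at 2°.
I₂ = I₁ cos²(47° − 2°) = 0.5 I₀ · cos²(45°) = 0.25 I₀.
Need I₃/I₀ = 0.0167, so cos²(θ − 47°) = 0.0167 / 0.25 = 0.0668.
θ − 47° = arccos(√0.0668) = 75.0°, giving θ ≈ 47 + 75.0 = 122.0°.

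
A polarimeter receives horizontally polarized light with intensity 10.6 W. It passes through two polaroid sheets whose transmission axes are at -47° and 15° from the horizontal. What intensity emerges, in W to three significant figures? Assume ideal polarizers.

By Malus's law, I₁ = 10.6 W · cos²(47°) = 4.93 W.
I₂ = I₁ · cos²(62°) = 4.93 · 0.2204 = 1.087 W.

I ≈ 1.09 W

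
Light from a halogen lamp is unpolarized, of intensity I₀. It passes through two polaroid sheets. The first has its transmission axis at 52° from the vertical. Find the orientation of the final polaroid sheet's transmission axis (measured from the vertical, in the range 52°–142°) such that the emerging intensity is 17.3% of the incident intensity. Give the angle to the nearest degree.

Unpolarized light through the first polarizer → I₁ = ½ I₀, now polarized at 52°.
Need I₂/I₀ = 0.173, so cos²(θ − 52°) = 0.173 / 0.5 = 0.346.
θ − 52° = arccos(√0.346) = 54.0°, giving θ ≈ 52 + 54.0 = 106.0°.

θ ≈ 106°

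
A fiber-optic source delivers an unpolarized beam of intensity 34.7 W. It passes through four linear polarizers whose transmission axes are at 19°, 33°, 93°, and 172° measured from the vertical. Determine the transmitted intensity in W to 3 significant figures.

Unpolarized light through the first polarizer → I₁ = 34.7 W/2 = 17.35 W, polarized at 19°.
I₂ = I₁ · cos²(14°) = 17.35 · 0.9415 = 16.33 W.
I₃ = I₂ · cos²(60°) = 16.33 · 0.25 = 4.084 W.
I₄ = I₃ · cos²(79°) = 4.084 · 0.03641 = 0.1487 W.

I ≈ 0.149 W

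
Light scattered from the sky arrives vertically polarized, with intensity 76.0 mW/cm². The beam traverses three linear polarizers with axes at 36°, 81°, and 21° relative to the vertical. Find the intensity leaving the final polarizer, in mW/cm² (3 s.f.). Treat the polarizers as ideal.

I ≈ 6.22 mW/cm²

By Malus's law, I₁ = 76.0 mW/cm² · cos²(36°) = 49.74 mW/cm².
I₂ = I₁ · cos²(45°) = 49.74 · 0.5 = 24.87 mW/cm².
I₃ = I₂ · cos²(60°) = 24.87 · 0.25 = 6.218 mW/cm².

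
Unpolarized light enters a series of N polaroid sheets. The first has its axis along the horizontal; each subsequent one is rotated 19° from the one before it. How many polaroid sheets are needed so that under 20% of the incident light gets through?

First polarizer halves the unpolarized light: factor 1/2.
Each further stage multiplies by cos²(19°) = 0.894.
After N polarizers: T = 0.5·0.894^(N−1). Require T < 0.20 ⇒ N−1 > ln(0.20/0.5)/ln(0.894) = 8.18, so N−1 ≥ 9 and N = 10.
Check: N=10 gives T = 0.1824 < 0.20; N=9 gives T = 0.204.

N = 10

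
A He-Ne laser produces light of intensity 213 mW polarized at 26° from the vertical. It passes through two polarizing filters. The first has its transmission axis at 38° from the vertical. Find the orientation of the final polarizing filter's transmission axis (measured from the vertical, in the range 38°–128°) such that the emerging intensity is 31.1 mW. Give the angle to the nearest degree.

θ ≈ 105°

By Malus's law, I₁ = I₀ cos²(38° − 26°) = I₀ cos²(12°) = 0.9568 I₀.
Target fraction: 31.1 / 213 mW = 0.146 of I₀.
Need I₂/I₀ = 0.146, so cos²(θ − 38°) = 0.146 / 0.9568 = 0.1526.
θ − 38° = arccos(√0.1526) = 67.0°, giving θ ≈ 38 + 67.0 = 105.0°.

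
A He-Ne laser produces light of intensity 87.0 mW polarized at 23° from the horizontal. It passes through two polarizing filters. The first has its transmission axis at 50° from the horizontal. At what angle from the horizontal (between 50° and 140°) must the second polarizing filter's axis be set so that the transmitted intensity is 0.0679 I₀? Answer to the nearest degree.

By Malus's law, I₁ = I₀ cos²(50° − 23°) = I₀ cos²(27°) = 0.7939 I₀.
Need I₂/I₀ = 0.0679, so cos²(θ − 50°) = 0.0679 / 0.7939 = 0.08553.
θ − 50° = arccos(√0.08553) = 73.0°, giving θ ≈ 50 + 73.0 = 123.0°.

θ ≈ 123°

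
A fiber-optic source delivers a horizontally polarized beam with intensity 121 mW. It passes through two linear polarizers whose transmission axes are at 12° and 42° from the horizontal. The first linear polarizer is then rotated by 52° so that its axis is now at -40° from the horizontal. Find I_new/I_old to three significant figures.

Before rotation:
I₁ = I₀ cos²(12° − 0°) = I₀ cos²(12°) = 0.9568 I₀.
I₂ = I₁ cos²(42° − 12°) = 0.9568 I₀ · cos²(30°) = 0.7176 I₀.
After rotation:
I₁ = I₀ cos²(-40° − 0°) = I₀ cos²(40°) = 0.5868 I₀.
I₂ = I₁ cos²(42° + 40°) = 0.5868 I₀ · cos²(82°) = 0.01137 I₀.
Ratio = 0.01137 / 0.7176 = 0.01584.

I_new/I_old ≈ 0.0158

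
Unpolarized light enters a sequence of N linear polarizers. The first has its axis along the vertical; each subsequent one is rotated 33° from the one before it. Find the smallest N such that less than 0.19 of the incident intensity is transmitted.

First polarizer halves the unpolarized light: factor 1/2.
Each further stage multiplies by cos²(33°) = 0.7034.
After N polarizers: T = 0.5·0.7034^(N−1). Require T < 0.19 ⇒ N−1 > ln(0.19/0.5)/ln(0.7034) = 2.75, so N−1 ≥ 3 and N = 4.
Check: N=4 gives T = 0.174 < 0.19; N=3 gives T = 0.2474.

N = 4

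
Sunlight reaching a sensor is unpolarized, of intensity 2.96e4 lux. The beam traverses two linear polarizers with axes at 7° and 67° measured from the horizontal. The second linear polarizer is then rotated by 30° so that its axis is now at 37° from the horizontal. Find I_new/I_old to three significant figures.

Before rotation:
Unpolarized light through the first polarizer → I₁ = ½ I₀, now polarized at 7°.
I₂ = I₁ cos²(67° − 7°) = 0.5 I₀ · cos²(60°) = 0.125 I₀.
After rotation:
Unpolarized light through the first polarizer → I₁ = ½ I₀, now polarized at 7°.
I₂ = I₁ cos²(37° − 7°) = 0.5 I₀ · cos²(30°) = 0.375 I₀.
Ratio = 0.375 / 0.125 = 3.

I_new/I_old ≈ 3.00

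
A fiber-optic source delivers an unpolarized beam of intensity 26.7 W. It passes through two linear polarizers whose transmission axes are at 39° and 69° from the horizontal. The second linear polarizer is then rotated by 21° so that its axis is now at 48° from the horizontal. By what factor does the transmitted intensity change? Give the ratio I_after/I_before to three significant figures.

I_new/I_old ≈ 1.30

Before rotation:
Unpolarized light through the first polarizer → I₁ = ½ I₀, now polarized at 39°.
I₂ = I₁ cos²(69° − 39°) = 0.5 I₀ · cos²(30°) = 0.375 I₀.
After rotation:
Unpolarized light through the first polarizer → I₁ = ½ I₀, now polarized at 39°.
I₂ = I₁ cos²(48° − 39°) = 0.5 I₀ · cos²(9°) = 0.4878 I₀.
Ratio = 0.4878 / 0.375 = 1.301.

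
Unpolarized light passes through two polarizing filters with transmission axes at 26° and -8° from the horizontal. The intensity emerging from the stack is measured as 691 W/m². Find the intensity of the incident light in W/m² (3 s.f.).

I₀ ≈ 2010 W/m²

Unpolarized light through the first polarizer → I₁ = ½ I₀, now polarized at 26°.
I₂ = I₁ cos²(-8° − 26°) = 0.5 I₀ · cos²(34°) = 0.3437 I₀.
So 691 W/m² = 0.3437 I₀, giving I₀ = 691/0.3437 = 2011 W/m².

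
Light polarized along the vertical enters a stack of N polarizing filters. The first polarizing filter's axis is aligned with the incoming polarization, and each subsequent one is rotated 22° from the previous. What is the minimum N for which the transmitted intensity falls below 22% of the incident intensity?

First polarizer is aligned with the polarization: full transmission.
Each further stage multiplies by cos²(22°) = 0.8597.
After N polarizers: T = 0.8597^(N−1). Require T < 0.22 ⇒ N−1 > ln(0.22)/ln(0.8597) = 10.01, so N−1 ≥ 11 and N = 12.
Check: N=12 gives T = 0.1895 < 0.22; N=11 gives T = 0.2205.

N = 12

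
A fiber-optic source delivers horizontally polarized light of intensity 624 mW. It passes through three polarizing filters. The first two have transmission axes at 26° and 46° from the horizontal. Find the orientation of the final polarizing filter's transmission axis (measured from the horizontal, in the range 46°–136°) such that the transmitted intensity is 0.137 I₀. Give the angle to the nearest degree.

θ ≈ 110°

I₁ = I₀ cos²(26° − 0°) = I₀ cos²(26°) = 0.8078 I₀.
I₂ = I₁ cos²(46° − 26°) = 0.8078 I₀ · cos²(20°) = 0.7133 I₀.
Need I₃/I₀ = 0.137, so cos²(θ − 46°) = 0.137 / 0.7133 = 0.1921.
θ − 46° = arccos(√0.1921) = 64.0°, giving θ ≈ 46 + 64.0 = 110.0°.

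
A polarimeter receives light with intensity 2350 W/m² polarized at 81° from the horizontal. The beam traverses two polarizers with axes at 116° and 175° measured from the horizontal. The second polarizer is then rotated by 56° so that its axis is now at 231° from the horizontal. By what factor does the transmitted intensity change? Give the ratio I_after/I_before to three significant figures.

Before rotation:
By Malus's law, I₁ = I₀ cos²(116° − 81°) = I₀ cos²(35°) = 0.671 I₀.
I₂ = I₁ cos²(175° − 116°) = 0.671 I₀ · cos²(59°) = 0.178 I₀.
After rotation:
I₁ = I₀ cos²(116° − 81°) = I₀ cos²(35°) = 0.671 I₀.
Angle between axes 1 and 2: 65°. I₂ = 0.671 I₀ · cos²(65°) = 0.1198 I₀.
Ratio = 0.1198 / 0.178 = 0.6733.

I_new/I_old ≈ 0.673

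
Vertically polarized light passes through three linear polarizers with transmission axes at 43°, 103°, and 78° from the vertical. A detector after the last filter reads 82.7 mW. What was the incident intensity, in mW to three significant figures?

I₀ ≈ 753 mW

By Malus's law, I₁ = I₀ cos²(43° − 0°) = I₀ cos²(43°) = 0.5349 I₀.
I₂ = I₁ cos²(103° − 43°) = 0.5349 I₀ · cos²(60°) = 0.1337 I₀.
I₃ = I₂ cos²(78° − 103°) = 0.1337 I₀ · cos²(25°) = 0.1098 I₀.
So 82.7 mW = 0.1098 I₀, giving I₀ = 82.7/0.1098 = 752.9 mW.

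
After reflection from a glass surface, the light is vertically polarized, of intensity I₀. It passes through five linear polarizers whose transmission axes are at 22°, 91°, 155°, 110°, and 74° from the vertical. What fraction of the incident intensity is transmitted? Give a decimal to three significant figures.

I₁ = I₀ cos²(22° − 0°) = I₀ cos²(22°) = 0.8597 I₀.
I₂ = I₁ cos²(91° − 22°) = 0.8597 I₀ · cos²(69°) = 0.1104 I₀.
I₃ = I₂ cos²(155° − 91°) = 0.1104 I₀ · cos²(64°) = 0.02122 I₀.
I₄ = I₃ cos²(110° − 155°) = 0.02122 I₀ · cos²(45°) = 0.01061 I₀.
I₅ = I₄ cos²(74° − 110°) = 0.01061 I₀ · cos²(36°) = 0.006943 I₀.
Transmitted fraction = 0.006943.

≈ 0.00694 I₀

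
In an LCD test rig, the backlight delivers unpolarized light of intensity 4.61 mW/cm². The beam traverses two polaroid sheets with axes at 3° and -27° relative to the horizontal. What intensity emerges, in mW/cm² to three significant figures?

I ≈ 1.73 mW/cm²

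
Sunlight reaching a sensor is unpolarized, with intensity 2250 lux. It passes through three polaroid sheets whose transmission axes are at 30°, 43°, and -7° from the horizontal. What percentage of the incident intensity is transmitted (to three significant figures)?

Unpolarized light through the first polarizer → I₁ = 2250 lux/2 = 1125 lux, polarized at 30°.
I₂ = I₁ · cos²(13°) = 1125 · 0.9494 = 1068 lux.
I₃ = I₂ · cos²(50°) = 1068 · 0.4132 = 441.3 lux.
That is 19.61% of the incident intensity.

≈ 19.6%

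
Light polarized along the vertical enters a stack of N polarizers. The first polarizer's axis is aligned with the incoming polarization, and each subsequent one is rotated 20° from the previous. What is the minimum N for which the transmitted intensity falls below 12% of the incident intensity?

N = 19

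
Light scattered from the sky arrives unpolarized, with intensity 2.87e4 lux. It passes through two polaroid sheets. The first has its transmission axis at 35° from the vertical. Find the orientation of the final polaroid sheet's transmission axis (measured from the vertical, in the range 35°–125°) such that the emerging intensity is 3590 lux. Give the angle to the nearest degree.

Unpolarized light through the first polarizer → I₁ = ½ I₀, now polarized at 35°.
Target fraction: 3590 / 2.87e4 lux = 0.1251 of I₀.
Need I₂/I₀ = 0.1251, so cos²(θ − 35°) = 0.1251 / 0.5 = 0.2502.
θ − 35° = arccos(√0.2502) = 60.0°, giving θ ≈ 35 + 60.0 = 95.0°.

θ ≈ 95°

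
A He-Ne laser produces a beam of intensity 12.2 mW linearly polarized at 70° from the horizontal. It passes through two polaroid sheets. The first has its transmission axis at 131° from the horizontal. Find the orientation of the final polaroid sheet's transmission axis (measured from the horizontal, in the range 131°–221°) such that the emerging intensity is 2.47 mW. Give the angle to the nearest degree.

I₁ = I₀ cos²(131° − 70°) = I₀ cos²(61°) = 0.235 I₀.
Target fraction: 2.47 / 12.2 mW = 0.2025 of I₀.
Need I₂/I₀ = 0.2025, so cos²(θ − 131°) = 0.2025 / 0.235 = 0.8614.
θ − 131° = arccos(√0.8614) = 21.9°, giving θ ≈ 131 + 21.9 = 152.9°.

θ ≈ 153°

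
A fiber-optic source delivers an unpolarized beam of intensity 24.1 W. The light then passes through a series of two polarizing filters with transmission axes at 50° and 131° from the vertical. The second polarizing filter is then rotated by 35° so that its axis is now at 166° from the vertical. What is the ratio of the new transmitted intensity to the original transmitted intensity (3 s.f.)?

Before rotation:
Unpolarized light through the first polarizer → I₁ = ½ I₀, now polarized at 50°.
I₂ = I₁ cos²(131° − 50°) = 0.5 I₀ · cos²(81°) = 0.01224 I₀.
After rotation:
Unpolarized light through the first polarizer → I₁ = ½ I₀, now polarized at 50°.
Angle between axes 1 and 2: 64°. I₂ = 0.5 I₀ · cos²(64°) = 0.09608 I₀.
Ratio = 0.09608 / 0.01224 = 7.853.

I_new/I_old ≈ 7.85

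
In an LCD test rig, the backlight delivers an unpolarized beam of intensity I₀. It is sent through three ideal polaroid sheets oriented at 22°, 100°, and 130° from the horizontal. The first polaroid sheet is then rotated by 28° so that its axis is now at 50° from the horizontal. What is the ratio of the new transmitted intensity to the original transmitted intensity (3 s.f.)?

I_new/I_old ≈ 9.56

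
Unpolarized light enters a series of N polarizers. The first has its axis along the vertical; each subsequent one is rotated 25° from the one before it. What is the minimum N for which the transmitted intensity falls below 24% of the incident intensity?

N = 5

First polarizer halves the unpolarized light: factor 1/2.
Each further stage multiplies by cos²(25°) = 0.8214.
After N polarizers: T = 0.5·0.8214^(N−1). Require T < 0.24 ⇒ N−1 > ln(0.24/0.5)/ln(0.8214) = 3.73, so N−1 ≥ 4 and N = 5.
Check: N=5 gives T = 0.2276 < 0.24; N=4 gives T = 0.2771.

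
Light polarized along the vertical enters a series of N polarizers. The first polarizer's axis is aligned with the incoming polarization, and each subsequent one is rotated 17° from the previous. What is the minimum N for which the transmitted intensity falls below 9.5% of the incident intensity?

N = 28

First polarizer is aligned with the polarization: full transmission.
Each further stage multiplies by cos²(17°) = 0.9145.
After N polarizers: T = 0.9145^(N−1). Require T < 0.095 ⇒ N−1 > ln(0.095)/ln(0.9145) = 26.34, so N−1 ≥ 27 and N = 28.
Check: N=28 gives T = 0.08958 < 0.095; N=27 gives T = 0.09795.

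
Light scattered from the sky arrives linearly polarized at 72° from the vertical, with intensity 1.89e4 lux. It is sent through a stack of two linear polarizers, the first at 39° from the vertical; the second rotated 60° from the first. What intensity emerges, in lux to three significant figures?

I ≈ 3320 lux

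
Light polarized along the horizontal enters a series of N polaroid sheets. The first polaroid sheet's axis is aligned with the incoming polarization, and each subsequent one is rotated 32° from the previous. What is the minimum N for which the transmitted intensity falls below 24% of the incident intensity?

First polarizer is aligned with the polarization: full transmission.
Each further stage multiplies by cos²(32°) = 0.7192.
After N polarizers: T = 0.7192^(N−1). Require T < 0.24 ⇒ N−1 > ln(0.24)/ln(0.7192) = 4.33, so N−1 ≥ 5 and N = 6.
Check: N=6 gives T = 0.1924 < 0.24; N=5 gives T = 0.2675.

N = 6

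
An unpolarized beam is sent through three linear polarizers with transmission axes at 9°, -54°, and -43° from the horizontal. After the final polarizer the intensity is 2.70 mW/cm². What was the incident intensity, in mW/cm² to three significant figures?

Unpolarized light through the first polarizer → I₁ = ½ I₀, now polarized at 9°.
I₂ = I₁ cos²(-54° − 9°) = 0.5 I₀ · cos²(63°) = 0.1031 I₀.
I₃ = I₂ cos²(-43° + 54°) = 0.1031 I₀ · cos²(11°) = 0.0993 I₀.
So 2.70 mW/cm² = 0.0993 I₀, giving I₀ = 2.70/0.0993 = 27.19 mW/cm².

I₀ ≈ 27.2 mW/cm²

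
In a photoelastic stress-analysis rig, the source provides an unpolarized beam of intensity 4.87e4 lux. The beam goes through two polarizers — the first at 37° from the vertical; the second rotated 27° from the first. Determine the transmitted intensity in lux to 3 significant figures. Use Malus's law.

Unpolarized light through the first polarizer → I₁ = 4.87e4 lux/2 = 2.435e+04 lux, polarized at 37°.
I₂ = I₁ · cos²(27°) = 2.435e+04 · 0.7939 = 1.933e+04 lux.

I ≈ 1.93e4 lux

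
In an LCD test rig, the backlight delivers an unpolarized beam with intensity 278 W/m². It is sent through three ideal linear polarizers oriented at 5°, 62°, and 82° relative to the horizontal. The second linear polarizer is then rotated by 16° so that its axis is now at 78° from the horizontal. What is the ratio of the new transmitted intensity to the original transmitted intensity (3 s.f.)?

I_new/I_old ≈ 0.325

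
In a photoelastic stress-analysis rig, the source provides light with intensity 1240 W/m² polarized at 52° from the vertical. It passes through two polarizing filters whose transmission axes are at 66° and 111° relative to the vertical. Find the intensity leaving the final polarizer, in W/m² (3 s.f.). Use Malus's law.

I ≈ 584 W/m²

By Malus's law, I₁ = 1240 W/m² · cos²(14°) = 1167 W/m².
I₂ = I₁ · cos²(45°) = 1167 · 0.5 = 583.7 W/m².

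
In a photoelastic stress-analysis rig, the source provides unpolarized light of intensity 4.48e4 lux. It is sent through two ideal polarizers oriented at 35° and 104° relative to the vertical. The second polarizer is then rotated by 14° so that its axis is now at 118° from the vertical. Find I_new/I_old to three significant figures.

Before rotation:
Unpolarized light through the first polarizer → I₁ = ½ I₀, now polarized at 35°.
I₂ = I₁ cos²(104° − 35°) = 0.5 I₀ · cos²(69°) = 0.06421 I₀.
After rotation:
Unpolarized light through the first polarizer → I₁ = ½ I₀, now polarized at 35°.
I₂ = I₁ cos²(118° − 35°) = 0.5 I₀ · cos²(83°) = 0.007426 I₀.
Ratio = 0.007426 / 0.06421 = 0.1156.

I_new/I_old ≈ 0.116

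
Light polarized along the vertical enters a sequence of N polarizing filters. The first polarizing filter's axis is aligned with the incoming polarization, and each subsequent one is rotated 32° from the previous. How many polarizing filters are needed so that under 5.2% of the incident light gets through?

First polarizer is aligned with the polarization: full transmission.
Each further stage multiplies by cos²(32°) = 0.7192.
After N polarizers: T = 0.7192^(N−1). Require T < 0.052 ⇒ N−1 > ln(0.052)/ln(0.7192) = 8.97, so N−1 ≥ 9 and N = 10.
Check: N=10 gives T = 0.05147 < 0.052; N=9 gives T = 0.07157.

N = 10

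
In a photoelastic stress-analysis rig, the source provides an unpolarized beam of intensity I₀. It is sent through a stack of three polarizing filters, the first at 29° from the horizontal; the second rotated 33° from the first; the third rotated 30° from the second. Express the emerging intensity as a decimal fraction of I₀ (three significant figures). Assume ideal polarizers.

≈ 0.264 I₀

Unpolarized light through the first polarizer → I₁ = ½ I₀, now polarized at 29°.
I₂ = I₁ cos²(33°) = 0.5 · 0.7034 I₀ = 0.3517 I₀.
I₃ = I₂ cos²(30°) = 0.3517 · 0.75 I₀ = 0.2638 I₀.
Transmitted fraction = 0.2638.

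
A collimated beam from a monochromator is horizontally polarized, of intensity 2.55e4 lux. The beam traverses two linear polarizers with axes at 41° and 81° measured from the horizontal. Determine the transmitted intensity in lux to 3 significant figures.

I ≈ 8520 lux

By Malus's law, I₁ = 2.55e4 lux · cos²(41°) = 1.452e+04 lux.
I₂ = I₁ · cos²(40°) = 1.452e+04 · 0.5868 = 8523 lux.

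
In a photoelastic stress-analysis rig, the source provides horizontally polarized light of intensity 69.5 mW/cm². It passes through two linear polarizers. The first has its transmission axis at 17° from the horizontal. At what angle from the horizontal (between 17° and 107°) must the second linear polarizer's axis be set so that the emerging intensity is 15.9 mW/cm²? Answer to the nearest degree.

By Malus's law, I₁ = I₀ cos²(17° − 0°) = I₀ cos²(17°) = 0.9145 I₀.
Target fraction: 15.9 / 69.5 mW/cm² = 0.2288 of I₀.
Need I₂/I₀ = 0.2288, so cos²(θ − 17°) = 0.2288 / 0.9145 = 0.2502.
θ − 17° = arccos(√0.2502) = 60.0°, giving θ ≈ 17 + 60.0 = 77.0°.

θ ≈ 77°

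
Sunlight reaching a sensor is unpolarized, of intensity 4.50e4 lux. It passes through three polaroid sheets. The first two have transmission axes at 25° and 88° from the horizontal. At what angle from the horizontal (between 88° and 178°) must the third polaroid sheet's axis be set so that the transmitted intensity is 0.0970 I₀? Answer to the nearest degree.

Unpolarized light through the first polarizer → I₁ = ½ I₀, now polarized at 25°.
I₂ = I₁ cos²(88° − 25°) = 0.5 I₀ · cos²(63°) = 0.1031 I₀.
Need I₃/I₀ = 0.097, so cos²(θ − 88°) = 0.097 / 0.1031 = 0.9413.
θ − 88° = arccos(√0.9413) = 14.0°, giving θ ≈ 88 + 14.0 = 102.0°.

θ ≈ 102°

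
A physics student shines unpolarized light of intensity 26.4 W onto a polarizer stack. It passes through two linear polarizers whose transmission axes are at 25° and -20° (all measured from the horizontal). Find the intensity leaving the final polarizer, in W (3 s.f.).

I ≈ 6.60 W

Unpolarized light through the first polarizer → I₁ = 26.4 W/2 = 13.2 W, polarized at 25°.
I₂ = I₁ · cos²(45°) = 13.2 · 0.5 = 6.6 W.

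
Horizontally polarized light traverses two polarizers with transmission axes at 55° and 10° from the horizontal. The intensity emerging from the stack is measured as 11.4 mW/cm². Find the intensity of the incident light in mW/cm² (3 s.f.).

I₁ = I₀ cos²(55° − 0°) = I₀ cos²(55°) = 0.329 I₀.
I₂ = I₁ cos²(10° − 55°) = 0.329 I₀ · cos²(45°) = 0.1645 I₀.
So 11.4 mW/cm² = 0.1645 I₀, giving I₀ = 11.4/0.1645 = 69.3 mW/cm².

I₀ ≈ 69.3 mW/cm²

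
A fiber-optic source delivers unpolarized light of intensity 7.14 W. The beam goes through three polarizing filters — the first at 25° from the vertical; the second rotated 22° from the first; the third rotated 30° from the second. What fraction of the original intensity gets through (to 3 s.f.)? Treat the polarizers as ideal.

I/I₀ ≈ 0.322

Unpolarized light through the first polarizer → I₁ = 7.14 W/2 = 3.57 W, polarized at 25°.
I₂ = I₁ · cos²(22°) = 3.57 · 0.8597 = 3.069 W.
I₃ = I₂ · cos²(30°) = 3.069 · 0.75 = 2.302 W.
Transmitted fraction = 0.3224.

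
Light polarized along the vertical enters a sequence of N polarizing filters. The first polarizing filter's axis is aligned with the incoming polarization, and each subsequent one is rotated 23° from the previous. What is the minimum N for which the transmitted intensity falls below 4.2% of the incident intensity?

First polarizer is aligned with the polarization: full transmission.
Each further stage multiplies by cos²(23°) = 0.8473.
After N polarizers: T = 0.8473^(N−1). Require T < 0.042 ⇒ N−1 > ln(0.042)/ln(0.8473) = 19.14, so N−1 ≥ 20 and N = 21.
Check: N=21 gives T = 0.0364 < 0.042; N=20 gives T = 0.04295.

N = 21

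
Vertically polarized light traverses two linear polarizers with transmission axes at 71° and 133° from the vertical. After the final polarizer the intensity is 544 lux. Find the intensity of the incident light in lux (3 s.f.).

I₁ = I₀ cos²(71° − 0°) = I₀ cos²(71°) = 0.106 I₀.
I₂ = I₁ cos²(133° − 71°) = 0.106 I₀ · cos²(62°) = 0.02336 I₀.
So 544 lux = 0.02336 I₀, giving I₀ = 544/0.02336 = 2.329e+04 lux.

I₀ ≈ 2.33e4 lux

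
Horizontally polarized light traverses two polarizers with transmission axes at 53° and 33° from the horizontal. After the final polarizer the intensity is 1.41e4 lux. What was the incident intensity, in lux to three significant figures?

I₀ ≈ 4.41e4 lux

I₁ = I₀ cos²(53° − 0°) = I₀ cos²(53°) = 0.3622 I₀.
I₂ = I₁ cos²(33° − 53°) = 0.3622 I₀ · cos²(20°) = 0.3198 I₀.
So 1.41e4 lux = 0.3198 I₀, giving I₀ = 1.41e4/0.3198 = 4.409e+04 lux.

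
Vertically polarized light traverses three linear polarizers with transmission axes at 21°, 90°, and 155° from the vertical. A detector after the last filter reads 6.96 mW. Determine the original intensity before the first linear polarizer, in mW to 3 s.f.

I₀ ≈ 348 mW

By Malus's law, I₁ = I₀ cos²(21° − 0°) = I₀ cos²(21°) = 0.8716 I₀.
I₂ = I₁ cos²(90° − 21°) = 0.8716 I₀ · cos²(69°) = 0.1119 I₀.
I₃ = I₂ cos²(155° − 90°) = 0.1119 I₀ · cos²(65°) = 0.01999 I₀.
So 6.96 mW = 0.01999 I₀, giving I₀ = 6.96/0.01999 = 348.1 mW.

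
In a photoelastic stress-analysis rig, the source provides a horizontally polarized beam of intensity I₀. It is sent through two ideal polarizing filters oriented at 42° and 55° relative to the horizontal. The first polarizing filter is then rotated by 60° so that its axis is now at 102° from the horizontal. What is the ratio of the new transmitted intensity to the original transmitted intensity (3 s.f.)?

I_new/I_old ≈ 0.0383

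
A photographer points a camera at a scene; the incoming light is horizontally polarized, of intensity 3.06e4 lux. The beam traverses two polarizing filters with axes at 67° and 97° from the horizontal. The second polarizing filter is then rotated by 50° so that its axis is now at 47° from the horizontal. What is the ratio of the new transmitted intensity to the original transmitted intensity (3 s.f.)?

I_new/I_old ≈ 1.18

Before rotation:
By Malus's law, I₁ = I₀ cos²(67° − 0°) = I₀ cos²(67°) = 0.1527 I₀.
I₂ = I₁ cos²(97° − 67°) = 0.1527 I₀ · cos²(30°) = 0.1145 I₀.
After rotation:
I₁ = I₀ cos²(67° − 0°) = I₀ cos²(67°) = 0.1527 I₀.
I₂ = I₁ cos²(47° − 67°) = 0.1527 I₀ · cos²(20°) = 0.1348 I₀.
Ratio = 0.1348 / 0.1145 = 1.177.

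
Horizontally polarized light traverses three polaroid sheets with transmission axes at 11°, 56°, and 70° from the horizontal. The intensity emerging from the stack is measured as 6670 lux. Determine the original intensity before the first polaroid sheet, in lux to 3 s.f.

I₁ = I₀ cos²(11° − 0°) = I₀ cos²(11°) = 0.9636 I₀.
I₂ = I₁ cos²(56° − 11°) = 0.9636 I₀ · cos²(45°) = 0.4818 I₀.
I₃ = I₂ cos²(70° − 56°) = 0.4818 I₀ · cos²(14°) = 0.4536 I₀.
So 6670 lux = 0.4536 I₀, giving I₀ = 6670/0.4536 = 1.47e+04 lux.

I₀ ≈ 1.47e4 lux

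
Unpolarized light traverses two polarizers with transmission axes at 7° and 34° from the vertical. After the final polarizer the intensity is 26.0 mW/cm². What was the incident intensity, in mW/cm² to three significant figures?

Unpolarized light through the first polarizer → I₁ = ½ I₀, now polarized at 7°.
I₂ = I₁ cos²(34° − 7°) = 0.5 I₀ · cos²(27°) = 0.3969 I₀.
So 26.0 mW/cm² = 0.3969 I₀, giving I₀ = 26.0/0.3969 = 65.5 mW/cm².

I₀ ≈ 65.5 mW/cm²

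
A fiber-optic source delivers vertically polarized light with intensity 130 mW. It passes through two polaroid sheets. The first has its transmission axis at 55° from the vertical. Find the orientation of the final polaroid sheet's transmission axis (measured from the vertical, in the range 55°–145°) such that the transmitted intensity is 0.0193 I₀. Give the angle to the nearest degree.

θ ≈ 131°

I₁ = I₀ cos²(55° − 0°) = I₀ cos²(55°) = 0.329 I₀.
Need I₂/I₀ = 0.0193, so cos²(θ − 55°) = 0.0193 / 0.329 = 0.05866.
θ − 55° = arccos(√0.05866) = 76.0°, giving θ ≈ 55 + 76.0 = 131.0°.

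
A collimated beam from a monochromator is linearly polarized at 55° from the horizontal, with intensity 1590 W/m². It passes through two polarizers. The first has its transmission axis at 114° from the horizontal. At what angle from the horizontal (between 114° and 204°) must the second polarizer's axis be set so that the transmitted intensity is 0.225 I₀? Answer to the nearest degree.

θ ≈ 137°

By Malus's law, I₁ = I₀ cos²(114° − 55°) = I₀ cos²(59°) = 0.2653 I₀.
Need I₂/I₀ = 0.225, so cos²(θ − 114°) = 0.225 / 0.2653 = 0.8482.
θ − 114° = arccos(√0.8482) = 22.9°, giving θ ≈ 114 + 22.9 = 136.9°.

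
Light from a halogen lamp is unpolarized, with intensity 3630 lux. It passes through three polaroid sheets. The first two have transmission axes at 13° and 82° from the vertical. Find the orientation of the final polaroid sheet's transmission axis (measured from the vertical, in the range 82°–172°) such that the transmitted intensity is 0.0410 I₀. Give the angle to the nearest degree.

Unpolarized light through the first polarizer → I₁ = ½ I₀, now polarized at 13°.
I₂ = I₁ cos²(82° − 13°) = 0.5 I₀ · cos²(69°) = 0.06421 I₀.
Need I₃/I₀ = 0.041, so cos²(θ − 82°) = 0.041 / 0.06421 = 0.6385.
θ − 82° = arccos(√0.6385) = 37.0°, giving θ ≈ 82 + 37.0 = 119.0°.

θ ≈ 119°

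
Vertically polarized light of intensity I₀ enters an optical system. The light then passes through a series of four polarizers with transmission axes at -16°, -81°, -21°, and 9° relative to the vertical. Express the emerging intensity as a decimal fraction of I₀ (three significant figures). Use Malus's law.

By Malus's law, I₁ = I₀ cos²(-16° − 0°) = I₀ cos²(16°) = 0.924 I₀.
I₂ = I₁ cos²(-81° + 16°) = 0.924 I₀ · cos²(65°) = 0.165 I₀.
I₃ = I₂ cos²(-21° + 81°) = 0.165 I₀ · cos²(60°) = 0.04126 I₀.
I₄ = I₃ cos²(9° + 21°) = 0.04126 I₀ · cos²(30°) = 0.03094 I₀.
Transmitted fraction = 0.03094.

≈ 0.0309 I₀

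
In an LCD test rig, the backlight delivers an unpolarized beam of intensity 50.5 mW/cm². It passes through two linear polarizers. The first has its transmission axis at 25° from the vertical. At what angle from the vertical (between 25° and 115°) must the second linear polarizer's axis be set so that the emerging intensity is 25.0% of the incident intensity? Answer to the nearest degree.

θ ≈ 70°

Unpolarized light through the first polarizer → I₁ = ½ I₀, now polarized at 25°.
Need I₂/I₀ = 0.25, so cos²(θ − 25°) = 0.25 / 0.5 = 0.5.
θ − 25° = arccos(√0.5) = 45.0°, giving θ ≈ 25 + 45.0 = 70.0°.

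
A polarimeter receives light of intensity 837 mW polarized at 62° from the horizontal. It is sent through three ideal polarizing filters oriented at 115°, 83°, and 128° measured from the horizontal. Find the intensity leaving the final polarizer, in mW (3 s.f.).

By Malus's law, I₁ = 837 mW · cos²(53°) = 303.1 mW.
I₂ = I₁ · cos²(32°) = 303.1 · 0.7192 = 218 mW.
I₃ = I₂ · cos²(45°) = 218 · 0.5 = 109 mW.

I ≈ 109 mW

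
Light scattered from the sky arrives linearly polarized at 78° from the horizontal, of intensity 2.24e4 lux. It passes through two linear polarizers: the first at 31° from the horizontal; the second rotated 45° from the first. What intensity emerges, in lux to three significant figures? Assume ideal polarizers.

I₁ = 2.24e4 lux · cos²(47°) = 1.042e+04 lux.
I₂ = I₁ · cos²(45°) = 1.042e+04 · 0.5 = 5209 lux.

I ≈ 5210 lux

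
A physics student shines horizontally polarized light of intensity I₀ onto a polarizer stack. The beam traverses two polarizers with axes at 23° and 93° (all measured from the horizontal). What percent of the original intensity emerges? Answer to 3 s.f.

By Malus's law, I₁ = I₀ cos²(23° − 0°) = I₀ cos²(23°) = 0.8473 I₀.
I₂ = I₁ cos²(93° − 23°) = 0.8473 I₀ · cos²(70°) = 0.09912 I₀.
That is 9.912% of the incident intensity.

≈ 9.91%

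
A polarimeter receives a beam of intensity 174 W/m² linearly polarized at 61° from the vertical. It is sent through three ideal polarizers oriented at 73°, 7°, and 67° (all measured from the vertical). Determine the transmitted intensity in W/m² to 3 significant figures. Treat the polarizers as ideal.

I ≈ 6.89 W/m²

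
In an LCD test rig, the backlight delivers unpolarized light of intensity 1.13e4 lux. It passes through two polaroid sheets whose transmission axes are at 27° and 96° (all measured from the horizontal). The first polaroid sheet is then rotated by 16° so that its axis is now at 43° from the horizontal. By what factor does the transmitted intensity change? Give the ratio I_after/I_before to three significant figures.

I_new/I_old ≈ 2.82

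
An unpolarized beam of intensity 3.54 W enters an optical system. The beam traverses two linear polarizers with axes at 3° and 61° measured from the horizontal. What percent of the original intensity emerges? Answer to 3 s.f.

≈ 14.0%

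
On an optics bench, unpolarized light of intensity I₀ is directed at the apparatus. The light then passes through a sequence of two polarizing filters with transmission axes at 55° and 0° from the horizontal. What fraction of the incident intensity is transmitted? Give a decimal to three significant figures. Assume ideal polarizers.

Unpolarized light through the first polarizer → I₁ = ½ I₀, now polarized at 55°.
I₂ = I₁ cos²(0° − 55°) = 0.5 I₀ · cos²(55°) = 0.1645 I₀.
Transmitted fraction = 0.1645.

≈ 0.164 I₀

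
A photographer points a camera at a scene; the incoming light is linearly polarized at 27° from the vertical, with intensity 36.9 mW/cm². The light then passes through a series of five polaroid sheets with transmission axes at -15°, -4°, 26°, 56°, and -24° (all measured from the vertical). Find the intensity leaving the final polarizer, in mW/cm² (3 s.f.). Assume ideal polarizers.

By Malus's law, I₁ = 36.9 mW/cm² · cos²(42°) = 20.38 mW/cm².
I₂ = I₁ · cos²(11°) = 20.38 · 0.9636 = 19.64 mW/cm².
I₃ = I₂ · cos²(30°) = 19.64 · 0.75 = 14.73 mW/cm².
I₄ = I₃ · cos²(30°) = 14.73 · 0.75 = 11.05 mW/cm².
I₅ = I₄ · cos²(80°) = 11.05 · 0.03015 = 0.3331 mW/cm².

I ≈ 0.333 mW/cm²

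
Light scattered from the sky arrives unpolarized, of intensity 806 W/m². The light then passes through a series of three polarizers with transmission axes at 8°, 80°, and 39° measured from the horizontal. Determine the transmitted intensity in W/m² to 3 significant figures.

I ≈ 21.9 W/m²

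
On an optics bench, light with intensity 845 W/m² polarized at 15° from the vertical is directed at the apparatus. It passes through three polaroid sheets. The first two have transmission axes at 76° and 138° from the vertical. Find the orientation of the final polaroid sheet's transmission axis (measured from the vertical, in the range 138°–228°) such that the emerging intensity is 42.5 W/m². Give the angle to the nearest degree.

θ ≈ 148°

I₁ = I₀ cos²(76° − 15°) = I₀ cos²(61°) = 0.235 I₀.
I₂ = I₁ cos²(138° − 76°) = 0.235 I₀ · cos²(62°) = 0.0518 I₀.
Target fraction: 42.5 / 845 W/m² = 0.0503 of I₀.
Need I₃/I₀ = 0.0503, so cos²(θ − 138°) = 0.0503 / 0.0518 = 0.9709.
θ − 138° = arccos(√0.9709) = 9.8°, giving θ ≈ 138 + 9.8 = 147.8°.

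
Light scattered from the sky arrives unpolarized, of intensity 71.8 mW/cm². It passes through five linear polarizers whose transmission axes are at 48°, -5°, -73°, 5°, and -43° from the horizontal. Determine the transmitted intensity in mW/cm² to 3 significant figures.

Unpolarized light through the first polarizer → I₁ = 71.8 mW/cm²/2 = 35.9 mW/cm², polarized at 48°.
I₂ = I₁ · cos²(53°) = 35.9 · 0.3622 = 13 mW/cm².
I₃ = I₂ · cos²(68°) = 13 · 0.1403 = 1.825 mW/cm².
I₄ = I₃ · cos²(78°) = 1.825 · 0.04323 = 0.07887 mW/cm².
I₅ = I₄ · cos²(48°) = 0.07887 · 0.4477 = 0.03531 mW/cm².

I ≈ 0.0353 mW/cm²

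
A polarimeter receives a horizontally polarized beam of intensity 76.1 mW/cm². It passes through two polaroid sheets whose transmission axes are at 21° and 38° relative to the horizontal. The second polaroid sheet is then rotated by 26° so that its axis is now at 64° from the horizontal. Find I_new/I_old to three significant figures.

Before rotation:
I₁ = I₀ cos²(21° − 0°) = I₀ cos²(21°) = 0.8716 I₀.
I₂ = I₁ cos²(38° − 21°) = 0.8716 I₀ · cos²(17°) = 0.7971 I₀.
After rotation:
I₁ = I₀ cos²(21° − 0°) = I₀ cos²(21°) = 0.8716 I₀.
I₂ = I₁ cos²(64° − 21°) = 0.8716 I₀ · cos²(43°) = 0.4662 I₀.
Ratio = 0.4662 / 0.7971 = 0.5849.

I_new/I_old ≈ 0.585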